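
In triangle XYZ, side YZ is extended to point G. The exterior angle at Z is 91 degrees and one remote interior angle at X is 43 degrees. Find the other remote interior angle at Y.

angle Y = 91 - 43 = 48 degrees (exterior angle theorem).

48 degrees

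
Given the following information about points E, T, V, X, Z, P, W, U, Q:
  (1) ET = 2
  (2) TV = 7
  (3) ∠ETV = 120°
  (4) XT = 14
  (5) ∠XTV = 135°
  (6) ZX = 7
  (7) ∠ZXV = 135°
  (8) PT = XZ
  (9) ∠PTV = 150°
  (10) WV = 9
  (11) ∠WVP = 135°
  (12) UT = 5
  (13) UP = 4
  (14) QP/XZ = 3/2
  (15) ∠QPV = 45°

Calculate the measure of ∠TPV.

From the given relations: PT = XZ = 7.
Step 1: By the law of cosines on triangle PTV: PV² = 7² + 7² − 2·7·7·cos(150°) = 182.87, so PV ≈ 13.52.
Step 2: By the inverse law of cosines on triangle TPV: cos(∠TPV) = (7² + 13.52² − 7²) / (2·7·13.52) = 182.87/189.32 = 0.9659, so ∠TPV = 15°.

Therefore, the measure of angle ∠TPV = 15°.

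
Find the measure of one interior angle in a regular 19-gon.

Each interior angle of a regular n-gon is (n - 2) * 180 / n.
For n = 19: (19 - 2) * 180 / 19 = 3060/19 = 3060/19 degrees.

3060/19 degrees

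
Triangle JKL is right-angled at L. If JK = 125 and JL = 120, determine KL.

KL = sqrt(125^2 - 120^2) = sqrt(1225) = 35

35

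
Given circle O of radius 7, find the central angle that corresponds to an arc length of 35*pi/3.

Arc length L = 2πr × θ/360, so θ = 360L / (2πr).
θ = 360 × 35*pi/3 / (2π × 7)
θ = 300°
θ = 300°

300°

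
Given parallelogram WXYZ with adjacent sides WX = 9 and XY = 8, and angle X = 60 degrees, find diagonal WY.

Using the law of cosines:
d^2 = 9^2 + 8^2 - 2(9)(8)cos(60 degrees)
d^2 = 81 + 64 - 144*1/2
d^2 = 73
d = sqrt(73)

sqrt(73)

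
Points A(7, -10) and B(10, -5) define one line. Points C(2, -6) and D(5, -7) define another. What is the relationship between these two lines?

Slope of line 1: m1 = (-5 - -10)/(10 - 7) = 5/3 = 5/3
Slope of line 2: m2 = (-7 - -6)/(5 - 2) = -1/3 = -1/3
m1 != m2 and m1*m2 = -5/9 != -1. Neither.

Neither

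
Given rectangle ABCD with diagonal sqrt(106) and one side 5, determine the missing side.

The diagonal of a rectangle forms a right triangle with the two sides.
Rearranging the Pythagorean theorem: missing side = sqrt(d^2 - known^2).
= sqrt(106 - 25) = sqrt(81) = 9.

9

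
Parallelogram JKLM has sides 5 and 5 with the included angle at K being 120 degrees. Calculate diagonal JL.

Law of cosines: d^2 = 5^2 + 5^2 - 2(5)(5)cos(120°) = 75, so d = 5*sqrt(3).

5*sqrt(3)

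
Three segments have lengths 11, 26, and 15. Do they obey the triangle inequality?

The longest side is 26. The other two sides sum to 11 + 15 = 26.
Since 26 ≤ 26, the two shorter sides cannot reach around to close the triangle.

No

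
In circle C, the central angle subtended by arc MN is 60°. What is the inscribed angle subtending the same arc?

An inscribed angle intercepts an arc from a point on the circle, while the central angle intercepts the same arc from the center.
The inscribed angle is always half the central angle: 60° / 2 = 30°.

30°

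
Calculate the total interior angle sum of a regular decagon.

The sum of interior angles of an n-sided polygon is (n - 2) * 180.
For n = 10: (10 - 2) * 180 = 8 * 180 = 1440 degrees.

1440 degrees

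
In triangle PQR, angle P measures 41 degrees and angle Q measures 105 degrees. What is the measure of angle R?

angle R = 180 - 41 - 105 = 34 degrees.

34 degrees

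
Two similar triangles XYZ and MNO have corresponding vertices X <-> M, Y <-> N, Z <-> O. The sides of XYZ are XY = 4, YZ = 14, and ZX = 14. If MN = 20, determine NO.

Since the triangles are similar, the ratio of corresponding sides is constant.
Scale factor k = MN / XY = 20 / 4 = 5
NO = k * YZ = 5 * 14 = 70

70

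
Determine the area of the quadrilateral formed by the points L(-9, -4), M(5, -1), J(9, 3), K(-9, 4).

Shoelace: sum of cross terms = 188, Area = (1/2)|188| = 94

94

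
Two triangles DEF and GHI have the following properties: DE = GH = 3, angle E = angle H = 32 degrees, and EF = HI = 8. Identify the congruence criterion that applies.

The given information matches SAS: Two pairs of corresponding sides and the included angle are equal (Side-Angle-Side).

SAS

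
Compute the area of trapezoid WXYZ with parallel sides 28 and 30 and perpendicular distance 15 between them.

A trapezoid's area equals the midsegment times the height.
The midsegment is (28 + 30) / 2 = 29.
Area = 29 * 15 = 435.

435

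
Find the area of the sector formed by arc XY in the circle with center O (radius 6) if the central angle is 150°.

Sector area = πr² × θ/360
= π × 6² × 5/12
= π × 36 × 5/12
= 15*pi

15*pi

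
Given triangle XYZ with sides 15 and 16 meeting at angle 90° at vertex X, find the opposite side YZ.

The included angle is 90°, so the triangle is right-angled at X. The opposite side YZ is the hypotenuse.
By the Pythagorean theorem: YZ = sqrt(15^2 + 16^2) = sqrt(481) = sqrt(481).

sqrt(481)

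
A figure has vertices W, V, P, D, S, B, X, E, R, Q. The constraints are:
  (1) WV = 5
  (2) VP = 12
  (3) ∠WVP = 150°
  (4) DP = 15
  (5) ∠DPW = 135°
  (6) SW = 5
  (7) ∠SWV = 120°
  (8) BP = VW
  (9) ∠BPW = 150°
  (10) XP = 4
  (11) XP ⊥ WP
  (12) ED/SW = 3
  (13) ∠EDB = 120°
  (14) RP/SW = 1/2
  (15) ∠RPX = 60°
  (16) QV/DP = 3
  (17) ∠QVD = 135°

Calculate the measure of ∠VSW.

Step 1: By the law of cosines on triangle SWV: SV² = 5² + 5² − 2·5·5·cos(120°) = 75, so SV = 5·√3.
Step 2: By the inverse law of cosines on triangle VSW: cos(∠VSW) = ((5·√3)² + 5² − 5²) / (2·5·√3·5) = 75/86.6 = 0.866, so ∠VSW = 30°.

Therefore, the measure of angle ∠VSW = 30°.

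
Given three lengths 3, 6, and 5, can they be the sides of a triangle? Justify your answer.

For three segments to close into a triangle, no single side can be as long as the other two combined.
The longest side is 6, and 3 + 5 = 8 > 6.
A triangle can be formed.

Yes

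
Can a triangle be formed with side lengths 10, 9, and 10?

Yes.
The triangle inequality requires that the sum of any two sides exceeds the third.
Here 9 + 10 = 19 > 10, so the condition is met.

Yes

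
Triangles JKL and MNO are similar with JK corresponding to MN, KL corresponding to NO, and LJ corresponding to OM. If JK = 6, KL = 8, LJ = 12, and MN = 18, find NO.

Similar triangles have proportional sides. Setting up the proportion:
MN / JK = NO / KL
18 / 6 = NO / 8
NO = 8 * 18 / 6 = 24.

24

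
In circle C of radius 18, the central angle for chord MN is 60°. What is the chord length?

Chord length = 2r sin(θ/2)
= 2 × 18 × sin(60°/2)
= 2 × 18 × sin(30°)
= 18

18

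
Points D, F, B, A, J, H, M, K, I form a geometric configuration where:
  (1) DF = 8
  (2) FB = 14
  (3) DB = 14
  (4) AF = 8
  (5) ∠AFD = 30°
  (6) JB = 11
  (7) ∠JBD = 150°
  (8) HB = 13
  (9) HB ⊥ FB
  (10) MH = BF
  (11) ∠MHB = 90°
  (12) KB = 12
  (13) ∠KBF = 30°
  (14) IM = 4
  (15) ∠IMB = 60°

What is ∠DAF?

Step 1: By the law of cosines on triangle AFD: AD² = 8² + 8² − 2·8·8·cos(30°) = 17.15, so AD ≈ 4.14.
Step 2: By the inverse law of cosines on triangle DAF: cos(∠DAF) = (4.14² + 8² − 8²) / (2·4.14·8) = 17.15/66.26 = 0.2588, so ∠DAF = 75°.

Therefore, the measure of angle ∠DAF = 75°.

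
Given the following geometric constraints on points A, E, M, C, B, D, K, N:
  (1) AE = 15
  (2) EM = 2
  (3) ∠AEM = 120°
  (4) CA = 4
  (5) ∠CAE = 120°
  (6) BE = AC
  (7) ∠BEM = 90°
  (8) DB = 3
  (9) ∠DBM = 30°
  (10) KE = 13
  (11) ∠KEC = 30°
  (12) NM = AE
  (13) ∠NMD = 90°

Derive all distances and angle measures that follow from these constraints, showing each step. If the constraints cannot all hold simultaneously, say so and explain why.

The constraints are consistent.

From the given relations:
  BE = AC = 4
  NM = AE = 15

Step 1: From AE = 15, EM = 2, and ∠AEM = 120°, by the law of cosines:
  AM² = AE² + EM² - 2·AE·EM·cos(120°) = 225 + 4 + 30 = 259
  AM ≈ 16.09

Step 2: From EA = 15, AC = 4, and ∠EAC = 120°, by the law of cosines:
  EC² = EA² + AC² - 2·EA·AC·cos(120°) = 225 + 16 + 60 = 301
  EC ≈ 17.35

Step 3: From ME = 2, EB = 4, and ∠MEB = 90°, by the law of cosines:
  MB² = ME² + EB² - 2·ME·EB·cos(90°) = 4 + 16 - 0 = 20
  MB = 2·√5

Step 4: From MB = 2·√5, BD = 3, and ∠MBD = 30°, by the law of cosines:
  MD² = MB² + BD² - 2·MB·BD·cos(30°) = 20 + 9 - 23.24 = 5.762
  MD ≈ 2.4

Step 5: From CE = 17.35, EK = 13, and ∠CEK = 30°, by the law of cosines:
  CK² = CE² + EK² - 2·CE·EK·cos(30°) = 301 + 169 - 390.6 = 79.35
  CK ≈ 8.91

Step 6: From AE = 15, AM = 16.09, EM = 2, by the inverse law of cosines:
  cos(∠EAM) = (AE² + AM² - EM²) / (2·AE·AM)
  ∠EAM = 6.18°

Step 7: From EA = 15, EC = 17.35, AC = 4, by the inverse law of cosines:
  cos(∠AEC) = (EA² + EC² - AC²) / (2·EA·EC)
  ∠AEC = 11.52°

Step 8: From MA = 16.09, ME = 2, AE = 15, by the inverse law of cosines:
  cos(∠AME) = (MA² + ME² - AE²) / (2·MA·ME)
  ∠AME = 53.82°

Step 9: From MB = 2·√5, ME = 2, BE = 4, by the inverse law of cosines:
  cos(∠BME) = (MB² + ME² - BE²) / (2·MB·ME)
  ∠BME = 63.43°

Step 10: From CA = 4, CE = 17.35, AE = 15, by the inverse law of cosines:
  cos(∠ACE) = (CA² + CE² - AE²) / (2·CA·CE)
  ∠ACE = 48.48°

Step 11: From BE = 4, BM = 2·√5, EM = 2, by the inverse law of cosines:
  cos(∠EBM) = (BE² + BM² - EM²) / (2·BE·BM)
  ∠EBM = 26.57°

Step 12: From DM = 2.4, MN = 15, and ∠DMN = 90°, by the law of cosines:
  DN² = DM² + MN² - 2·DM·MN·cos(90°) = 5.762 + 225 - 0 = 230.8
  DN ≈ 15.19

Step 13: From MB = 2·√5, MD = 2.4, BD = 3, by the inverse law of cosines:
  cos(∠BMD) = (MB² + MD² - BD²) / (2·MB·MD)
  ∠BMD = 38.67°

Step 14: From CE = 17.35, CK = 8.91, EK = 13, by the inverse law of cosines:
  cos(∠ECK) = (CE² + CK² - EK²) / (2·CE·CK)
  ∠ECK = 46.86°

Step 15: From DB = 3, DM = 2.4, BM = 2·√5, by the inverse law of cosines:
  cos(∠BDM) = (DB² + DM² - BM²) / (2·DB·DM)
  ∠BDM = 111.33°

Step 16: From KC = 8.91, KE = 13, CE = 17.35, by the inverse law of cosines:
  cos(∠CKE) = (KC² + KE² - CE²) / (2·KC·KE)
  ∠CKE = 103.14°

Step 17: From DM = 2.4, DN = 15.19, MN = 15, by the inverse law of cosines:
  cos(∠MDN) = (DM² + DN² - MN²) / (2·DM·DN)
  ∠MDN = 80.91°

Step 18: From ND = 15.19, NM = 15, DM = 2.4, by the inverse law of cosines:
  cos(∠DNM) = (ND² + NM² - DM²) / (2·ND·NM)
  ∠DNM = 9.09°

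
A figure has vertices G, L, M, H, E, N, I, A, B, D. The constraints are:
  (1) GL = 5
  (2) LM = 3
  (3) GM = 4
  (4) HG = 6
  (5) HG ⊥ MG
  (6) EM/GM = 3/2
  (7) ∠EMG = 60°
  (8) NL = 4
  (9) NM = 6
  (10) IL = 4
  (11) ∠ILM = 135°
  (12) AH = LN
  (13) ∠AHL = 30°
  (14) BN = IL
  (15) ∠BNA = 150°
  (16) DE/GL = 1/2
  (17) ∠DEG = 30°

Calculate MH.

Step 1: By the law of cosines on triangle MGH: MH² = 4² + 6² − 2·4·6·cos(90°) = 52, so MH = 2·√13.

Therefore, the length of MH = 2·√13.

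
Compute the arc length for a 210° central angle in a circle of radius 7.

Arc length = 2πr × θ/360
= 2π × 7 × 7/12
= 49*pi/6

49*pi/6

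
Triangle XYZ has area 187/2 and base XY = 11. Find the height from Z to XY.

Area = (1/2) * base * height
height = 2 * Area / base
height = 2 * 187/2 / 11
height = 187 / 11
height = 17

17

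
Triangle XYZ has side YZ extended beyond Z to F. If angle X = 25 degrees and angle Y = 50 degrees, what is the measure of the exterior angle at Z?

Exterior angle = 25 + 50 = 75 degrees (exterior angle theorem).

75 degrees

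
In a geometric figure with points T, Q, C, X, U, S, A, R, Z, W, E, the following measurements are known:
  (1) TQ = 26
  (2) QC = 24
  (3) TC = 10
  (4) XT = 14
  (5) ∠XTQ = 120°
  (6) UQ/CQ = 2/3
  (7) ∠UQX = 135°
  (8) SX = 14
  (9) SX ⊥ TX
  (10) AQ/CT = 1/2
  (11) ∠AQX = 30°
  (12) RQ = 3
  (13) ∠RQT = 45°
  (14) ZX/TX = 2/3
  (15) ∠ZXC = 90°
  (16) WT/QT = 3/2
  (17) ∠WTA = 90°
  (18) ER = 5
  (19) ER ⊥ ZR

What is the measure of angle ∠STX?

Step 1: By the law of cosines on triangle TXS: TS² = 14² + 14² − 2·14·14·cos(90°) = 392, so TS = 14·√2.
Step 2: By the inverse law of cosines on triangle STX: cos(∠STX) = ((14·√2)² + 14² − 14²) / (2·14·√2·14) = 392/554.37 = 0.7071, so ∠STX = 45°.

Therefore, the measure of angle ∠STX = 45°.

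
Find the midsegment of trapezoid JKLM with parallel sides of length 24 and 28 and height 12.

The midsegment (median) of a trapezoid connects the midpoints of the non-parallel sides.
Its length is the average of the two bases: (24 + 28) / 2 = 26.

26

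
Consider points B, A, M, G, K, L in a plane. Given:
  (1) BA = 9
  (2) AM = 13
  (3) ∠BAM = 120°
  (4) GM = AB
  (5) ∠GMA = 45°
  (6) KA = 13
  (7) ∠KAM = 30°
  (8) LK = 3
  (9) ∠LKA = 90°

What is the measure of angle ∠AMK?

Step 1: By the law of cosines on triangle MAK: MK² = 13² + 13² − 2·13·13·cos(30°) = 45.28, so MK ≈ 6.73.
Step 2: By the inverse law of cosines on triangle AMK: cos(∠AMK) = (13² + 6.73² − 13²) / (2·13·6.73) = 45.28/174.96 = 0.2588, so ∠AMK = 75°.

Therefore, the measure of angle ∠AMK = 75°.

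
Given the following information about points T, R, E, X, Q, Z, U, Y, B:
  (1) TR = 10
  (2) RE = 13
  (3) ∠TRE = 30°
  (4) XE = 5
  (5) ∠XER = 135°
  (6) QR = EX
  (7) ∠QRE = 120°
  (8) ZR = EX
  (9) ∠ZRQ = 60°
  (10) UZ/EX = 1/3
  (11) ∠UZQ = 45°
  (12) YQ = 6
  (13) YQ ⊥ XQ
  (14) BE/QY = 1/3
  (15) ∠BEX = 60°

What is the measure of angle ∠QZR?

From the given relations: ZR = EX = 5; QR = EX = 5.
Step 1: By the law of cosines on triangle ZRQ: ZQ² = 5² + 5² − 2·5·5·cos(60°) = 25, so ZQ = 5.
Step 2: By the inverse law of cosines on triangle QZR: cos(∠QZR) = (5² + 5² − 5²) / (2·5·5) = 25/50 = 0.5, so ∠QZR = 60°.

Therefore, the measure of angle ∠QZR = 60°.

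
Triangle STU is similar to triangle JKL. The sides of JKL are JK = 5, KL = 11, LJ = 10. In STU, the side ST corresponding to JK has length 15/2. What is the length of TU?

k = 15/2/5 = 3/2. TU = 3/2 * 11 = 33/2.

33/2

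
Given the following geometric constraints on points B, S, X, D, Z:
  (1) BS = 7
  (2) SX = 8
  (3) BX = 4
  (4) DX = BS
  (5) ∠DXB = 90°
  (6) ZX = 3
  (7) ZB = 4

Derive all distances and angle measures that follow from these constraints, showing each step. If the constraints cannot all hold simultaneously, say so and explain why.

The constraints are consistent.

From the given relations:
  DX = BS = 7

Step 1: From BX = 4, XD = 7, and ∠BXD = 90°, by the law of cosines:
  BD² = BX² + XD² - 2·BX·XD·cos(90°) = 16 + 49 - 0 = 65
  BD = √65

Step 2: From BS = 7, BX = 4, SX = 8, by the inverse law of cosines:
  cos(∠SBX) = (BS² + BX² - SX²) / (2·BS·BX)
  ∠SBX = 88.98°

Step 3: From BX = 4, BZ = 4, XZ = 3, by the inverse law of cosines:
  cos(∠XBZ) = (BX² + BZ² - XZ²) / (2·BX·BZ)
  ∠XBZ = 44.05°

Step 4: From SB = 7, SX = 8, BX = 4, by the inverse law of cosines:
  cos(∠BSX) = (SB² + SX² - BX²) / (2·SB·SX)
  ∠BSX = 29.99°

Step 5: From XB = 4, XS = 8, BS = 7, by the inverse law of cosines:
  cos(∠BXS) = (XB² + XS² - BS²) / (2·XB·XS)
  ∠BXS = 61.03°

Step 6: From XB = 4, XZ = 3, BZ = 4, by the inverse law of cosines:
  cos(∠BXZ) = (XB² + XZ² - BZ²) / (2·XB·XZ)
  ∠BXZ = 67.98°

Step 7: From ZB = 4, ZX = 3, BX = 4, by the inverse law of cosines:
  cos(∠BZX) = (ZB² + ZX² - BX²) / (2·ZB·ZX)
  ∠BZX = 67.98°

Step 8: From BD = √65, BX = 4, DX = 7, by the inverse law of cosines:
  cos(∠DBX) = (BD² + BX² - DX²) / (2·BD·BX)
  ∠DBX = 60.26°

Step 9: From DB = √65, DX = 7, BX = 4, by the inverse law of cosines:
  cos(∠BDX) = (DB² + DX² - BX²) / (2·DB·DX)
  ∠BDX = 29.74°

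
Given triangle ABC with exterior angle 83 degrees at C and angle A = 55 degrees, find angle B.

The exterior angle theorem states that an exterior angle equals the sum of the two non-adjacent interior angles.
So 83 = 55 + angle B, which gives angle B = 83 - 55 = 28 degrees.

28 degrees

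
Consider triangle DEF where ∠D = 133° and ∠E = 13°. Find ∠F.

The interior angles sum to 180°: angle F = 180 - 133 - 13 = 34°.
The triangle is obtuse (angles 133°, 13°, 34°).

34 degrees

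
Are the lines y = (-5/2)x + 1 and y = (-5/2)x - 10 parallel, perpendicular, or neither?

Slope of line 1: m1 = -5/2
Slope of line 2: m2 = -5/2
Since m1 = m2 = -5/2, the lines are parallel.

Parallel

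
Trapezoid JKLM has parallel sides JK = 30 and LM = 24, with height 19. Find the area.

Area of a trapezoid = (base1 + base2) * height / 2
Area = (30 + 24) * 19 / 2
Area = 54 * 19 / 2
Area = 1026 / 2
Area = 513

513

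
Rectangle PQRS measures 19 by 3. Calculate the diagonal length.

d = sqrt(19^2 + 3^2) = sqrt(370)

sqrt(370)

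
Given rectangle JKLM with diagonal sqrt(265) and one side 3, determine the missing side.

The diagonal of a rectangle forms a right triangle with the two sides.
Rearranging the Pythagorean theorem: missing side = sqrt(d^2 - known^2).
= sqrt(265 - 9) = sqrt(256) = 16.

16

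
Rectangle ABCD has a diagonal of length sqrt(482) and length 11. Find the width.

Using the Pythagorean theorem: d^2 = a^2 + b^2
b^2 = d^2 - a^2
b^2 = 482 - 121
b^2 = 361
b = sqrt(361) = 19

19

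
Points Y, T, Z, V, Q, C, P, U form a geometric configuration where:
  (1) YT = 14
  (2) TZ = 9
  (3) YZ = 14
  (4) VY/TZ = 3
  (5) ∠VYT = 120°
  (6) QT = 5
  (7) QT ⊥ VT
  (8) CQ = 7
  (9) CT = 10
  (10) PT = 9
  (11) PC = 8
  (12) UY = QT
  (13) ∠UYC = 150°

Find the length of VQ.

From the given relations: VY = 3·TZ = 3·9 = 27.
Step 1: By the law of cosines on triangle VYT: VT² = 27² + 14² − 2·27·14·cos(120°) = 1303, so VT ≈ 36.1.
Step 2: By the law of cosines on triangle VTQ: VQ² = 36.1² + 5² − 2·36.1·5·cos(90°) = 1328, so VQ = 4·√83.

Therefore, the length of VQ = 4·√83.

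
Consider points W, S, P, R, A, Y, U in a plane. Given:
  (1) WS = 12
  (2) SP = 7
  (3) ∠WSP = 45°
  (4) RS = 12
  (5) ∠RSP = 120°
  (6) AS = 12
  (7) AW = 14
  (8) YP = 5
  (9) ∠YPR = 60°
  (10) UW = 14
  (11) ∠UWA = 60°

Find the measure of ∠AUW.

Step 1: By the law of cosines on triangle UWA: UA² = 14² + 14² − 2·14·14·cos(60°) = 196, so UA = 14.
Step 2: By the inverse law of cosines on triangle AUW: cos(∠AUW) = (14² + 14² − 14²) / (2·14·14) = 196/392 = 0.5, so ∠AUW = 60°.

Therefore, the measure of angle ∠AUW = 60°.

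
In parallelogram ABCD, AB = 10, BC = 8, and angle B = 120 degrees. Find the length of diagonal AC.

Using the law of cosines:
d^2 = 10^2 + 8^2 - 2(10)(8)cos(120 degrees)
d^2 = 100 + 64 - 160*-1/2
d^2 = 244
d = 2*sqrt(61)

2*sqrt(61)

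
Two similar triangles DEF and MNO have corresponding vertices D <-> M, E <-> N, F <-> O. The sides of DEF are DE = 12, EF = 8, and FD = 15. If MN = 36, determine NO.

Since the triangles are similar, the ratio of corresponding sides is constant.
Scale factor k = MN / DE = 36 / 12 = 3
NO = k * EF = 3 * 8 = 24

24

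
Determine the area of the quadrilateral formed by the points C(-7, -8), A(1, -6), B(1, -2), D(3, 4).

Shoelace: sum of cross terms = 68, Area = (1/2)|68| = 34

34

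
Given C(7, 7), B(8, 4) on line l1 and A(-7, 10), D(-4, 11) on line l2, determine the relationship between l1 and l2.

Slope of line 1: m1 = (4 - 7)/(8 - 7) = -3/1 = -3
Slope of line 2: m2 = (11 - 10)/(-4 - -7) = 1/3 = 1/3
Two lines are perpendicular when the product of their slopes is -1 (negative reciprocals).
m1 * m2 = (-3) * (1/3) = -1, confirming perpendicularity.

Perpendicular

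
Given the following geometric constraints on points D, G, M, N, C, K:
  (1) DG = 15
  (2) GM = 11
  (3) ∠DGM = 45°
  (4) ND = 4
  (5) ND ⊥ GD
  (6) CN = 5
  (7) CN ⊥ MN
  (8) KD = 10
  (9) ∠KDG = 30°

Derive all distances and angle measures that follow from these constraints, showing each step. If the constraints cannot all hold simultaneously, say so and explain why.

The constraints are consistent.

Step 1: From DG = 15, GM = 11, and ∠DGM = 45°, by the law of cosines:
  DM² = DG² + GM² - 2·DG·GM·cos(45°) = 225 + 121 - 233.3 = 112.7
  DM ≈ 10.61

Step 2: From GD = 15, DN = 4, and ∠GDN = 90°, by the law of cosines:
  GN² = GD² + DN² - 2·GD·DN·cos(90°) = 225 + 16 - 0 = 241
  GN ≈ 15.52

Step 3: From GD = 15, DK = 10, and ∠GDK = 30°, by the law of cosines:
  GK² = GD² + DK² - 2·GD·DK·cos(30°) = 225 + 100 - 259.8 = 65.19
  GK ≈ 8.07

Step 4: From DG = 15, DM = 10.61, GM = 11, by the inverse law of cosines:
  cos(∠GDM) = (DG² + DM² - GM²) / (2·DG·DM)
  ∠GDM = 47.12°

Step 5: From GD = 15, GK = 8.07, DK = 10, by the inverse law of cosines:
  cos(∠DGK) = (GD² + GK² - DK²) / (2·GD·GK)
  ∠DGK = 38.26°

Step 6: From GD = 15, GN = 15.52, DN = 4, by the inverse law of cosines:
  cos(∠DGN) = (GD² + GN² - DN²) / (2·GD·GN)
  ∠DGN = 14.93°

Step 7: From MD = 10.61, MG = 11, DG = 15, by the inverse law of cosines:
  cos(∠DMG) = (MD² + MG² - DG²) / (2·MD·MG)
  ∠DMG = 87.88°

Step 8: From ND = 4, NG = 15.52, DG = 15, by the inverse law of cosines:
  cos(∠DNG) = (ND² + NG² - DG²) / (2·ND·NG)
  ∠DNG = 75.07°

Step 9: From KD = 10, KG = 8.07, DG = 15, by the inverse law of cosines:
  cos(∠DKG) = (KD² + KG² - DG²) / (2·KD·KG)
  ∠DKG = 111.74°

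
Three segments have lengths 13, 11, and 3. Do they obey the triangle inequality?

For three segments to close into a triangle, no single side can be as long as the other two combined.
The longest side is 13, and 3 + 11 = 14 > 13.
A triangle can be formed.

Yes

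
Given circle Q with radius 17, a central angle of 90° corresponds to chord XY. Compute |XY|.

Drop a perpendicular from the center to the chord, bisecting both the chord and the central angle.
Each half-chord = r sin(θ/2) = 17 sin(45°).
The full chord = 2 × 17 × sin(45°) = 17*sqrt(2).

17*sqrt(2)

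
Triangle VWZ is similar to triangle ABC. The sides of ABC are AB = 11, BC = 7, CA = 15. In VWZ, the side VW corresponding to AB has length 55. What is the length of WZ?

Since the triangles are similar, the ratio of corresponding sides is constant.
Scale factor k = VW / AB = 55 / 11 = 5
WZ = k * BC = 5 * 7 = 35

35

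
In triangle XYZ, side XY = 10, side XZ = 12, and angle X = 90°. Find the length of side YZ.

The included angle is 90°, so the triangle is right-angled at X. The opposite side YZ is the hypotenuse.
By the Pythagorean theorem: YZ = sqrt(10^2 + 12^2) = sqrt(244) = 2*sqrt(61).

2*sqrt(61)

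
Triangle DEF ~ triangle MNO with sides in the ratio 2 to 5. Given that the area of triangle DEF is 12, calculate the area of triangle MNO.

For similar figures, the area ratio equals the square of the side ratio.
Side ratio (DEF to MNO) = 2:5, so area ratio = 2^2:5^2 = 4:25.
If the area of DEF is 12, then the area of MNO = 12 * (25/4) = 75.

75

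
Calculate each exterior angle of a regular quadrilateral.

Each exterior angle of a regular n-gon is 360 / n.
For n = 4: 360 / 4 = 90 degrees.

90 degrees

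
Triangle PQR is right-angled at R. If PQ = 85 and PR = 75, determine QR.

By the Pythagorean theorem: QR^2 = PQ^2 - PR^2
QR^2 = 85^2 - 75^2 = 7225 - 5625 = 1600
QR = sqrt(1600) = 40

40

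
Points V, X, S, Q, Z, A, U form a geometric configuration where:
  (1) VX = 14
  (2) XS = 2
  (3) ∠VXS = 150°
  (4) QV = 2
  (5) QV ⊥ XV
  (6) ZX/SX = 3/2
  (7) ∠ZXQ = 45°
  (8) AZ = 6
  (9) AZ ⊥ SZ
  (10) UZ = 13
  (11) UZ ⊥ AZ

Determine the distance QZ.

From the given relations: ZX = 3/2·SX = 3/2·2 = 3.
Step 1: By the law of cosines on triangle XVQ: XQ² = 14² + 2² − 2·14·2·cos(90°) = 200, so XQ = 10·√2.
Step 2: By the law of cosines on triangle QXZ: QZ² = (10·√2)² + 3² − 2·10·√2·3·cos(45°) = 149, so QZ = √149.

Therefore, the length of QZ = √149.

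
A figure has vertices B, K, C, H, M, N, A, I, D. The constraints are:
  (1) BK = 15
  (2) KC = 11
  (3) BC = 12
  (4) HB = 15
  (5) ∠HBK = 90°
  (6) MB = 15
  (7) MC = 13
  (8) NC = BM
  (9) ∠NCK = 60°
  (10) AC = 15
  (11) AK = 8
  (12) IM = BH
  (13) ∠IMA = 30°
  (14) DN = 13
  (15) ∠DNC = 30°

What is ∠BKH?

Step 1: By the law of cosines on triangle KBH: KH² = 15² + 15² − 2·15·15·cos(90°) = 450, so KH = 15·√2.
Step 2: By the inverse law of cosines on triangle BKH: cos(∠BKH) = (15² + (15·√2)² − 15²) / (2·15·15·√2) = 450/636.4 = 0.7071, so ∠BKH = 45°.

Therefore, the measure of angle ∠BKH = 45°.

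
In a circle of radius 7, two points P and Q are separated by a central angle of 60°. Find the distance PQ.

Drop a perpendicular from the center to the chord, bisecting both the chord and the central angle.
Each half-chord = r sin(θ/2) = 7 sin(30°).
The full chord = 2 × 7 × sin(30°) = 7.

7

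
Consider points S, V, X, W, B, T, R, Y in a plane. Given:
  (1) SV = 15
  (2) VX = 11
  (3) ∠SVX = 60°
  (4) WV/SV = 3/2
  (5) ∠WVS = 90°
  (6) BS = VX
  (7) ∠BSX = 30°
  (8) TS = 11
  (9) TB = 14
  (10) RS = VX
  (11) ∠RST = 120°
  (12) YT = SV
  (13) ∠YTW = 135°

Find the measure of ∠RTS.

From the given relations: RS = VX = 11.
Step 1: By the law of cosines on triangle TSR: TR² = 11² + 11² − 2·11·11·cos(120°) = 363, so TR = 11·√3.
Step 2: By the inverse law of cosines on triangle RTS: cos(∠RTS) = ((11·√3)² + 11² − 11²) / (2·11·√3·11) = 363/419.16 = 0.866, so ∠RTS = 30°.

Therefore, the measure of angle ∠RTS = 30°.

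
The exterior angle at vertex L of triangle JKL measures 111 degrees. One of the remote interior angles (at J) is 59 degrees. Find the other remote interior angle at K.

angle K = 111 - 59 = 52 degrees (exterior angle theorem).

52 degrees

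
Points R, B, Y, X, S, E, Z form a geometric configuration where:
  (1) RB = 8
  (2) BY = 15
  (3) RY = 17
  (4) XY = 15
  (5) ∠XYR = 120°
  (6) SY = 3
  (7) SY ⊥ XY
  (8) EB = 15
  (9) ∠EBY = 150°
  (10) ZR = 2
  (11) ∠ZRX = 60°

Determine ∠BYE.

Step 1: By the law of cosines on triangle YBE: YE² = 15² + 15² − 2·15·15·cos(150°) = 839.71, so YE ≈ 28.98.
Step 2: By the inverse law of cosines on triangle BYE: cos(∠BYE) = (15² + 28.98² − 15²) / (2·15·28.98) = 839.71/869.33 = 0.9659, so ∠BYE = 15°.

Therefore, the measure of angle ∠BYE = 15°.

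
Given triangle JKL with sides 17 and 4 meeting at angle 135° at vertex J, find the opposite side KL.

When two sides and the included angle are known, the law of cosines gives the third side.
c^2 = a^2 + b^2 - 2ab cos(C) generalizes the Pythagorean theorem to non-right triangles.
Here: KL^2 = 289 + 16 - 136*(-sqrt(2)/2) = 68*sqrt(2) + 305
KL = sqrt(68*sqrt(2) + 305)

sqrt(68*sqrt(2) + 305)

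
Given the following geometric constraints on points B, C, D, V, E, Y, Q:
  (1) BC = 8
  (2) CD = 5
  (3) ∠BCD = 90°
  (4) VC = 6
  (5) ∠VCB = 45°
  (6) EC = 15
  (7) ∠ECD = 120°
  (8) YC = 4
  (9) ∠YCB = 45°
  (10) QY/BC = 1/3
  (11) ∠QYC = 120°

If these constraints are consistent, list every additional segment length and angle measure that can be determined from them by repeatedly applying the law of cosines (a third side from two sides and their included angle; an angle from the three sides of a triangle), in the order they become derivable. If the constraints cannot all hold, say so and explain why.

The constraints are consistent. Derivable facts, in order:
After 1 step:
- BD = √89
- BV ≈ 5.67
- BY ≈ 5.89
- CQ = 4/3·√19
- DE = 5·√13
After 2 steps:
- ∠BDC = 57.99°
- ∠BVC = 86.53°
- ∠BYC = 106.32°
- ∠CBD = 32.01°
- ∠CBV = 48.47°
- ∠CBY = 28.68°
- ∠CDE = 46.1°
- ∠CED = 13.9°
- ∠CQY = 36.59°
- ∠QCY = 23.41°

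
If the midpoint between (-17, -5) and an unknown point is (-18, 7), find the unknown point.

Using the midpoint formula: M = ((x1 + x2)/2, (y1 + y2)/2)
We know M = (-18, 7) and A = (-17, -5)
For x: -18 = (-17 + x2)/2, so x2 = 2*-18 - -17 = -19
For y: 7 = (-5 + y2)/2, so y2 = 2*7 - -5 = 19
B = (-19, 19)

(-19, 19)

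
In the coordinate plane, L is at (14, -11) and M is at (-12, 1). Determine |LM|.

d = sqrt((-12 - 14)^2 + (1 - -11)^2)
d = sqrt(-26^2 + 12^2)
d = sqrt(676 + 144)
d = sqrt(820) = 2*sqrt(205)

2*sqrt(205)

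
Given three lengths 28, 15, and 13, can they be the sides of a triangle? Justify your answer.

The longest side is 28. The other two sides sum to 13 + 15 = 28.
Since 28 ≤ 28, the two shorter sides cannot reach around to close the triangle.

No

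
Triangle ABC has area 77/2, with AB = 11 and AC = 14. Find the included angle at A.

Area = (1/2) * a * b * sin(C)
sin(C) = 2 * Area / (a * b)
sin(C) = 2 * 77/2 / (11 * 14)
sin(C) = 1/2
C = arcsin(1/2) = 30°
Since sin(180° - C) = sin(C), the obtuse angle 150° gives the same area, so C = 30° or C = 150°.

30° or 150°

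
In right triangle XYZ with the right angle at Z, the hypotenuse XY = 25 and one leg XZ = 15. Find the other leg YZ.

By the Pythagorean theorem: YZ^2 = XY^2 - XZ^2
YZ^2 = 25^2 - 15^2 = 625 - 225 = 400
YZ = sqrt(400) = 20

20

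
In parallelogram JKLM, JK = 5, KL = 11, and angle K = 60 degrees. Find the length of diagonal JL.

Using the law of cosines:
d^2 = 5^2 + 11^2 - 2(5)(11)cos(60 degrees)
d^2 = 25 + 121 - 110*1/2
d^2 = 91
d = sqrt(91)

sqrt(91)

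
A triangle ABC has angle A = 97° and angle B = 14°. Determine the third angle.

By the triangle angle sum property, the three interior angles of any triangle add up to 180°.
We know angle A = 97° and angle B = 14°, so their sum is 111°.
Therefore angle C = 180° - 111° = 69°.

69 degrees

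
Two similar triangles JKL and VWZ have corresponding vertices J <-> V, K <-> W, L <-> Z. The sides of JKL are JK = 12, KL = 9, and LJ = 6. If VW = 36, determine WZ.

k = 36/12 = 3. WZ = 3 * 9 = 27.

27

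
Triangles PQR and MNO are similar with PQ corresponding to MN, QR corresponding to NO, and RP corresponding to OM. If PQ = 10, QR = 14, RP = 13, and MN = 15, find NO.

Since the triangles are similar, the ratio of corresponding sides is constant.
Scale factor k = MN / PQ = 15 / 10 = 3/2
NO = k * QR = 3/2 * 14 = 21

21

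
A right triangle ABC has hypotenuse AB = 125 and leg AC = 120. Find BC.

Rearranging the Pythagorean theorem to solve for the unknown leg:
leg^2 = hypotenuse^2 - known_leg^2 = 15625 - 14400 = 1225
leg = sqrt(1225) = 35.

35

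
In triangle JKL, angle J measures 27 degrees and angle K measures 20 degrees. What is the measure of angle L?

The interior angles sum to 180°: angle L = 180 - 27 - 20 = 133°.
The triangle is obtuse (angles 27°, 20°, 133°).

133 degrees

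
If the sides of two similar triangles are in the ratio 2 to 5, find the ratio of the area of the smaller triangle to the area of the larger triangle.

Area ratio = (side ratio)^2 = (2/5)^2 = 4:25.

4:25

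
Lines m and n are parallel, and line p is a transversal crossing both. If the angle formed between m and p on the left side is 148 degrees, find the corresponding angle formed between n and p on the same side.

When a transversal crosses parallel lines, angles in the same position at each intersection are called corresponding angles.
These are always equal, so the answer is 148 degrees.

148 degrees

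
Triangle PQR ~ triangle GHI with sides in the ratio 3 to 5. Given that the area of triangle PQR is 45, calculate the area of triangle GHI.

Area ratio = (3/5)^2 = 9/25. Area of GHI = 45 * 25/9 = 125.

125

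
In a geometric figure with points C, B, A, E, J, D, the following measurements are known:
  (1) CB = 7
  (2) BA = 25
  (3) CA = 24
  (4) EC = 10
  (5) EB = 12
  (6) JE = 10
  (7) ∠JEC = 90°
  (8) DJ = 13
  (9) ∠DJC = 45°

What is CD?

Step 1: By the law of cosines on triangle JEC: JC² = 10² + 10² − 2·10·10·cos(90°) = 200, so JC = 10·√2.
Step 2: By the law of cosines on triangle CJD: CD² = (10·√2)² + 13² − 2·10·√2·13·cos(45°) = 109, so CD = √109.

Therefore, the length of CD = √109.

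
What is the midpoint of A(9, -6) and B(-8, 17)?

M = ((x₁ + x₂)/2, (y₁ + y₂)/2)
= ((9 + -8)/2, (-6 + 17)/2)
= (1/2, 11/2) = (1/2, 11/2)

(1/2, 11/2)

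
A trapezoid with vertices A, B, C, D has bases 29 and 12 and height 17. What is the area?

Area of a trapezoid = (base1 + base2) * height / 2
Area = (29 + 12) * 17 / 2
Area = 41 * 17 / 2
Area = 697 / 2
Area = 697/2

697/2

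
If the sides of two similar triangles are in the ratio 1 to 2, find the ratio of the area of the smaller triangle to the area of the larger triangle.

The ratio of areas of similar triangles equals the square of the side ratio.
Side ratio = 1:2
Area ratio = (1/2)^2 = 1/4 = 1:4

1:4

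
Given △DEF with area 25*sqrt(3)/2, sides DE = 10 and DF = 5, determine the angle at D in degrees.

sin(C) = 2 * 25*sqrt(3)/2 / (10 * 5) = sqrt(3)/2, so C = arcsin(sqrt(3)/2) = 60°.
Since sin(180° - C) = sin(C), the obtuse angle 120° gives the same area, so C = 60° or C = 120°.

60° or 120°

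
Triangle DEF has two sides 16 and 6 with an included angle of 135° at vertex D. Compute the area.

Area = (1/2)(16)(6) sin(135°) = (1/2)(16)(6)(sqrt(2)/2) = 24*sqrt(2)

24*sqrt(2)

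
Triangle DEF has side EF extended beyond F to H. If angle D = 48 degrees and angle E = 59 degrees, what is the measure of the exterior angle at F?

The interior angle at F is 180 - 48 - 59 = 73 degrees.
The exterior angle and interior angle at F are supplementary:
Exterior angle = 180 - 73 = 107 degrees.

107 degrees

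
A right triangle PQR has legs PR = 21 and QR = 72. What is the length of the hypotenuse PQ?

By the Pythagorean theorem: PQ^2 = PR^2 + QR^2
PQ^2 = 21^2 + 72^2 = 441 + 5184 = 5625
PQ = sqrt(5625) = 75

75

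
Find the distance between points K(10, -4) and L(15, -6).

d = sqrt((5)^2 + (-2)^2) = sqrt(29)

sqrt(29)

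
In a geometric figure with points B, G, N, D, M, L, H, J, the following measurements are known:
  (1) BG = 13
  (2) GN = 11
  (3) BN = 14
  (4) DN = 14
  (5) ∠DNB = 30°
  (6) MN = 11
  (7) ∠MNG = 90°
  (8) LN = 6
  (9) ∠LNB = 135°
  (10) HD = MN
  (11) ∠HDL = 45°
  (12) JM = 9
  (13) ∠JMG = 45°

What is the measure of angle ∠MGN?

Step 1: By the law of cosines on triangle GNM: GM² = 11² + 11² − 2·11·11·cos(90°) = 242, so GM = 11·√2.
Step 2: By the inverse law of cosines on triangle MGN: cos(∠MGN) = ((11·√2)² + 11² − 11²) / (2·11·√2·11) = 242/342.24 = 0.7071, so ∠MGN = 45°.

Therefore, the measure of angle ∠MGN = 45°.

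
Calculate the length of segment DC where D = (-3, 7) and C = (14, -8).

d = sqrt((17)^2 + (-15)^2) = sqrt(514)

sqrt(514)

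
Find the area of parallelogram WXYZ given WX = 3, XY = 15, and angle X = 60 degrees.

The area of a parallelogram equals the product of two adjacent sides times the sine of the included angle.
This is because the height equals 15 * sin(60°) = 15*sqrt(3)/2.
Area = 3 * 15*sqrt(3)/2 = 45*sqrt(3)/2

45*sqrt(3)/2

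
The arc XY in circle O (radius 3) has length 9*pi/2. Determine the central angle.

θ = 360 × 9*pi/2 / (2π × 3) = 270° (rearranging arc length formula).

270°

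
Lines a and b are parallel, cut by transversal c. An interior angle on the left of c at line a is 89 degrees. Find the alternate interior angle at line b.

Alternate interior angles lie on opposite sides of the transversal, between the parallel lines.
By the alternate interior angle theorem, they are equal: 89 degrees.

89 degrees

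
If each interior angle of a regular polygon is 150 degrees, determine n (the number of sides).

Each interior angle of a regular n-gon is (n - 2) * 180 / n.
Setting this equal to 150:
(n - 2) * 180 / n = 150
Each exterior angle = 180 - 150 = 30 degrees.
Since exterior angles sum to 360: n = 360 / 30 = 12.

12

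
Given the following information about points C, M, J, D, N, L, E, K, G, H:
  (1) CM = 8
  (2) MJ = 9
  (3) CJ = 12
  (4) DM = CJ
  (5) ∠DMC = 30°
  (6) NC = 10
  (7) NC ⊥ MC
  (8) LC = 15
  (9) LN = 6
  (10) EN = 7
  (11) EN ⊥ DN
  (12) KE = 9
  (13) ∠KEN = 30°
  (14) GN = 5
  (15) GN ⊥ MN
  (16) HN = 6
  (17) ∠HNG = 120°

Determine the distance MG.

Step 1: By the law of cosines on triangle NCM: NM² = 10² + 8² − 2·10·8·cos(90°) = 164, so NM = 2·√41.
Step 2: By the law of cosines on triangle MNG: MG² = (2·√41)² + 5² − 2·2·√41·5·cos(90°) = 189, so MG = 3·√21.

Therefore, the length of MG = 3·√21.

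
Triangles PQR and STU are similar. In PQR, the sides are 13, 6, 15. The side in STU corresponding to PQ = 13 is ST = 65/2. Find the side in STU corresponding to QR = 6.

k = 65/2/13 = 5/2. TU = 5/2 * 6 = 15.

15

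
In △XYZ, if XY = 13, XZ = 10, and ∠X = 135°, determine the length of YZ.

Law of cosines: YZ^2 = 13^2 + 10^2 - 2(13)(10)cos(135°) = 130*sqrt(2) + 269, so YZ = sqrt(130*sqrt(2) + 269).

sqrt(130*sqrt(2) + 269)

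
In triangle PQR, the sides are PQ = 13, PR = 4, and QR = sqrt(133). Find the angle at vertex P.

cos(P) = (13² + 4² - (sqrt(133))²) / (2 × 13 × 4) = 1/2, so P = arccos(1/2) = 60°.

60°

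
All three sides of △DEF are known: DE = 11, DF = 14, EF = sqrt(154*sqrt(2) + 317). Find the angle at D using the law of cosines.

cos(D) = (11² + 14² - (sqrt(154*sqrt(2) + 317))²) / (2 × 11 × 14) = -sqrt(2)/2, so D = arccos(-sqrt(2)/2) = 135°.

135°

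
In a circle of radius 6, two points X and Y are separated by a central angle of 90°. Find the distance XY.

Chord = 2(6) sin(45°) = 6*sqrt(2)

6*sqrt(2)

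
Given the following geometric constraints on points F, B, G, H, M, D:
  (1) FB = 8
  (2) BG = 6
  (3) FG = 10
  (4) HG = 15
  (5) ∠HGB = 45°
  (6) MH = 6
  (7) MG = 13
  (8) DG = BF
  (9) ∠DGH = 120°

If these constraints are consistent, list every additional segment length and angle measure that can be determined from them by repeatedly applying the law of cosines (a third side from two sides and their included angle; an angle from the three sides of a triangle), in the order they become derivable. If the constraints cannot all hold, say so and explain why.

The constraints are consistent. Derivable facts, in order:
After 1 step:
- BH ≈ 11.56
- HD ≈ 20.22
- ∠BFG = 36.87°
- ∠BGF = 53.13°
- ∠FBG = 90°
- ∠GHM = 59.26°
- ∠GMH = 97.37°
- ∠HGM = 23.37°
After 2 steps:
- ∠BHG = 21.52°
- ∠DHG = 20.03°
- ∠GBH = 113.48°
- ∠GDH = 39.97°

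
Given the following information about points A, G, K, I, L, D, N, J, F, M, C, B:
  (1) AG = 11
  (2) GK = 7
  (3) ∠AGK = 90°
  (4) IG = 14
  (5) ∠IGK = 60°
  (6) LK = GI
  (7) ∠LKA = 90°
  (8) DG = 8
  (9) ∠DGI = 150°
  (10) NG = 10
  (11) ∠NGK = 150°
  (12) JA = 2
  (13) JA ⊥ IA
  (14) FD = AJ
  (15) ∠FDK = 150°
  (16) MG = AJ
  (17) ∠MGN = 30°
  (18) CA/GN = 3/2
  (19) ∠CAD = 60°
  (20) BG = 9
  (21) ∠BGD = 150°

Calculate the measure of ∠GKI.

Step 1: By the law of cosines on triangle KGI: KI² = 7² + 14² − 2·7·14·cos(60°) = 147, so KI = 7·√3.
Step 2: By the inverse law of cosines on triangle GKI: cos(∠GKI) = (7² + (7·√3)² − 14²) / (2·7·7·√3) = 0/169.74 = 0, so ∠GKI = 90°.

Therefore, the measure of angle ∠GKI = 90°.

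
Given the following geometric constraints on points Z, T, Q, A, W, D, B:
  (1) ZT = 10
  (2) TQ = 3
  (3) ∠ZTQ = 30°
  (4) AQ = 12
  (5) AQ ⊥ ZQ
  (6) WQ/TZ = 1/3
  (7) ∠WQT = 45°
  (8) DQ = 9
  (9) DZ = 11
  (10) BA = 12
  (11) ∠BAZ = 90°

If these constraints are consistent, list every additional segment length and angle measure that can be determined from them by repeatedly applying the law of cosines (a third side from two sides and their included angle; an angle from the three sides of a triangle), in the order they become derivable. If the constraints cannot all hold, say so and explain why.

The constraints are consistent. Derivable facts, in order:
After 1 step:
- TW ≈ 2.44
- ZQ ≈ 7.55
After 2 steps:
- ZA ≈ 14.18
- ∠DQZ = 82.8°
- ∠DZQ = 54.27°
- ∠QDZ = 42.93°
- ∠QTW = 74.74°
- ∠QWT = 60.26°
- ∠QZT = 11.46°
- ∠TQZ = 138.54°
After 3 steps:
- ZB ≈ 18.58
- ∠AZQ = 57.82°
- ∠QAZ = 32.18°
After 4 steps:
- ∠ABZ = 49.76°
- ∠AZB = 40.24°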